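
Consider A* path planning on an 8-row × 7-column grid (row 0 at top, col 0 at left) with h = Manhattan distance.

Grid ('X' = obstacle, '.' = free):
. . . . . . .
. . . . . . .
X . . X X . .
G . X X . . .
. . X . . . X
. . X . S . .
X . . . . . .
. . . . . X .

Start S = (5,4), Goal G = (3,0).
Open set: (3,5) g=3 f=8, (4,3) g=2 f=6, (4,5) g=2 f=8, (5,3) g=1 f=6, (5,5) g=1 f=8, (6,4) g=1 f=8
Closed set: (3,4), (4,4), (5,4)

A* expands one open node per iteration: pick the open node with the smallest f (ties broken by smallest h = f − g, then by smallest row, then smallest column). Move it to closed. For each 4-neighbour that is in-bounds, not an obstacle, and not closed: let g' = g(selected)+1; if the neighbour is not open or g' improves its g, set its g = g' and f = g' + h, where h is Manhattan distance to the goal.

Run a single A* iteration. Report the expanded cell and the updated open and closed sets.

expanded=(4,3); open=[(3,5) g=3 f=8, (4,5) g=2 f=8, (5,3) g=1 f=6, (5,5) g=1 f=8, (6,4) g=1 f=8]; closed=[(3,4), (4,3), (4,4), (5,4)]

step 1: expand (4,3) (f=6, h=4) → closed; open now [(3,5) g=3 f=8, (4,5) g=2 f=8, (5,3) g=1 f=6, (5,5) g=1 f=8, (6,4) g=1 f=8]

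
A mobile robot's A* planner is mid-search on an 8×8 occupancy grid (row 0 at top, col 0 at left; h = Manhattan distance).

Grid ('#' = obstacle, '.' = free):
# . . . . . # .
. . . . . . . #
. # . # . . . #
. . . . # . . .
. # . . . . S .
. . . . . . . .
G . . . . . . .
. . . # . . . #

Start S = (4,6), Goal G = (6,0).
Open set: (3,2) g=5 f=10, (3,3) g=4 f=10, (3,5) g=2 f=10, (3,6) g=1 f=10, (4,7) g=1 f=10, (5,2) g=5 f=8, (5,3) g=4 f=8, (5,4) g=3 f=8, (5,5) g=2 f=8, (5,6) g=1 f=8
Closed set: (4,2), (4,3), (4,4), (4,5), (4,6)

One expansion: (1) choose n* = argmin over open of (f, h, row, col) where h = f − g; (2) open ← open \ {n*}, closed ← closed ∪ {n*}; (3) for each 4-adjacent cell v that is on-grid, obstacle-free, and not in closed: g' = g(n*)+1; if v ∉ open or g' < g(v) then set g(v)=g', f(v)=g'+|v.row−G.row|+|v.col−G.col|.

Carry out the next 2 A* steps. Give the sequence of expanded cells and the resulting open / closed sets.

step 1: expand (5,2) (f=8, h=3) → closed; open now [(3,2) g=5 f=10, (3,3) g=4 f=10, (3,5) g=2 f=10, (3,6) g=1 f=10, (4,7) g=1 f=10, (5,1) g=6 f=8, (5,3) g=4 f=8, (5,4) g=3 f=8, (5,5) g=2 f=8, (5,6) g=1 f=8, (6,2) g=6 f=8]
step 2: expand (5,1) (f=8, h=2) → closed; open now [(3,2) g=5 f=10, (3,3) g=4 f=10, (3,5) g=2 f=10, (3,6) g=1 f=10, (4,7) g=1 f=10, (5,0) g=7 f=8, (5,3) g=4 f=8, (5,4) g=3 f=8, (5,5) g=2 f=8, (5,6) g=1 f=8, (6,1) g=7 f=8, (6,2) g=6 f=8]

order=[(5,2) → (5,1)]; open=[(3,2) g=5 f=10, (3,3) g=4 f=10, (3,5) g=2 f=10, (3,6) g=1 f=10, (4,7) g=1 f=10, (5,0) g=7 f=8, (5,3) g=4 f=8, (5,4) g=3 f=8, (5,5) g=2 f=8, (5,6) g=1 f=8, (6,1) g=7 f=8, (6,2) g=6 f=8]; closed=[(4,2), (4,3), (4,4), (4,5), (4,6), (5,1), (5,2)]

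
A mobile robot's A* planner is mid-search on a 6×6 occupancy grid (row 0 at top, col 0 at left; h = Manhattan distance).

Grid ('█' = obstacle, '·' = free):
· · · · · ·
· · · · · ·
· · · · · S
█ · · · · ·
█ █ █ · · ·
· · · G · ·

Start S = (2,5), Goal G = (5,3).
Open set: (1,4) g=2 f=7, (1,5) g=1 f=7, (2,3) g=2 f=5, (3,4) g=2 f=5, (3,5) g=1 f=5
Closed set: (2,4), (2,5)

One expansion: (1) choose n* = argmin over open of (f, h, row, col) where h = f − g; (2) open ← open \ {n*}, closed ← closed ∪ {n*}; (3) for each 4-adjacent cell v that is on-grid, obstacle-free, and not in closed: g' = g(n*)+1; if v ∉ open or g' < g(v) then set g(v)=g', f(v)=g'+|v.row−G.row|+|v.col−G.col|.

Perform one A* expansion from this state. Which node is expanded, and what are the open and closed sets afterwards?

expanded=(2,3); open=[(1,3) g=3 f=7, (1,4) g=2 f=7, (1,5) g=1 f=7, (2,2) g=3 f=7, (3,3) g=3 f=5, (3,4) g=2 f=5, (3,5) g=1 f=5]; closed=[(2,3), (2,4), (2,5)]

step 1: expand (2,3) (f=5, h=3) → closed; open now [(1,3) g=3 f=7, (1,4) g=2 f=7, (1,5) g=1 f=7, (2,2) g=3 f=7, (3,3) g=3 f=5, (3,4) g=2 f=5, (3,5) g=1 f=5]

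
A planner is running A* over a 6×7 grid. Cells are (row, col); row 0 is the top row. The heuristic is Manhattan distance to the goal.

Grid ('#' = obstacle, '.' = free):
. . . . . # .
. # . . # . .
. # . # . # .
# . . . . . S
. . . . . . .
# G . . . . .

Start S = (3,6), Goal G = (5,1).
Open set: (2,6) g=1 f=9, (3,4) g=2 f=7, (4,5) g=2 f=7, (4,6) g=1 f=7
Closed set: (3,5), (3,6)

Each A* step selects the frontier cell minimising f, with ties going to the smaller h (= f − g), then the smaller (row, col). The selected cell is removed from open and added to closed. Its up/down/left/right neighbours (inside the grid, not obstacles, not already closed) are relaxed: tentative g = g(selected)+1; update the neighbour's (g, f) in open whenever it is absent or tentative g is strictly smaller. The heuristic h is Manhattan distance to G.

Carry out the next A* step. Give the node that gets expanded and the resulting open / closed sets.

step 1: expand (3,4) (f=7, h=5) → closed; open now [(2,4) g=3 f=9, (2,6) g=1 f=9, (3,3) g=3 f=7, (4,4) g=3 f=7, (4,5) g=2 f=7, (4,6) g=1 f=7]

expanded=(3,4); open=[(2,4) g=3 f=9, (2,6) g=1 f=9, (3,3) g=3 f=7, (4,4) g=3 f=7, (4,5) g=2 f=7, (4,6) g=1 f=7]; closed=[(3,4), (3,5), (3,6)]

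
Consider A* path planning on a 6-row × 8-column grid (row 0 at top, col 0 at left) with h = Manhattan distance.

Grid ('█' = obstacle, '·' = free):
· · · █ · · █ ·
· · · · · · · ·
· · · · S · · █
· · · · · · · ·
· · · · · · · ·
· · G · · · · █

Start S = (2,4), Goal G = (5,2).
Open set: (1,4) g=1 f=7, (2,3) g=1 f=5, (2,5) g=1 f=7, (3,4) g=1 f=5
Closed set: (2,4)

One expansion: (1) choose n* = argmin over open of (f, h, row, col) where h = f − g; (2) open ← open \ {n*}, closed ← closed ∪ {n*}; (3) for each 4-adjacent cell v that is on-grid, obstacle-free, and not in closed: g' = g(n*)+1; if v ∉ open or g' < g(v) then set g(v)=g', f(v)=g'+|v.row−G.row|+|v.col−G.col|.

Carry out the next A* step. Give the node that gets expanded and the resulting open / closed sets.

expanded=(2,3); open=[(1,3) g=2 f=7, (1,4) g=1 f=7, (2,2) g=2 f=5, (2,5) g=1 f=7, (3,3) g=2 f=5, (3,4) g=1 f=5]; closed=[(2,3), (2,4)]

step 1: expand (2,3) (f=5, h=4) → closed; open now [(1,3) g=2 f=7, (1,4) g=1 f=7, (2,2) g=2 f=5, (2,5) g=1 f=7, (3,3) g=2 f=5, (3,4) g=1 f=5]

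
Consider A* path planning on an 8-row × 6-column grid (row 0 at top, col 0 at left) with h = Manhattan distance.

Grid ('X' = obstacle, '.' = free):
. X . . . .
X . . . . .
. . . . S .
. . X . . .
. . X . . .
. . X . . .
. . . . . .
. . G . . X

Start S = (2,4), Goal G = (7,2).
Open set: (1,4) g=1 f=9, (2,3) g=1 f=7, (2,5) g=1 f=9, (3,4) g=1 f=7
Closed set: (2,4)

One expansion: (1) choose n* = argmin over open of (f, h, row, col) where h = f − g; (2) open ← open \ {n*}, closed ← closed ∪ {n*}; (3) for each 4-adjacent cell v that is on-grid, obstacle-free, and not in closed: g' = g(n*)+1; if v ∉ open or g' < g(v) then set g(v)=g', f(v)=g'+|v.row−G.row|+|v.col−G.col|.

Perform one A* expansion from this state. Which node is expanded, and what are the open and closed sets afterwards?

step 1: expand (2,3) (f=7, h=6) → closed; open now [(1,3) g=2 f=9, (1,4) g=1 f=9, (2,2) g=2 f=7, (2,5) g=1 f=9, (3,3) g=2 f=7, (3,4) g=1 f=7]

expanded=(2,3); open=[(1,3) g=2 f=9, (1,4) g=1 f=9, (2,2) g=2 f=7, (2,5) g=1 f=9, (3,3) g=2 f=7, (3,4) g=1 f=7]; closed=[(2,3), (2,4)]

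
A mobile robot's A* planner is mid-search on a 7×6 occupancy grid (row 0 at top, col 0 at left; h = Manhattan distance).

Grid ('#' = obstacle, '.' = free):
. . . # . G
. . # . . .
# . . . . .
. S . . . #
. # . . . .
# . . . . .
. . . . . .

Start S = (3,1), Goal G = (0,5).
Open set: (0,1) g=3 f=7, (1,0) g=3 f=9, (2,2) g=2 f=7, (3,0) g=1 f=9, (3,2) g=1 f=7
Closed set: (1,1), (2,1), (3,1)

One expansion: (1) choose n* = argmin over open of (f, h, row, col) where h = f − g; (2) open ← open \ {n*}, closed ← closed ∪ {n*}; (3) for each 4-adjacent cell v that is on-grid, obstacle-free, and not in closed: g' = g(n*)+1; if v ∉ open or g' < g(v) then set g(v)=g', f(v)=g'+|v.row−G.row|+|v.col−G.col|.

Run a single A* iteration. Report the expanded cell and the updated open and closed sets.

expanded=(0,1); open=[(0,0) g=4 f=9, (0,2) g=4 f=7, (1,0) g=3 f=9, (2,2) g=2 f=7, (3,0) g=1 f=9, (3,2) g=1 f=7]; closed=[(0,1), (1,1), (2,1), (3,1)]

step 1: expand (0,1) (f=7, h=4) → closed; open now [(0,0) g=4 f=9, (0,2) g=4 f=7, (1,0) g=3 f=9, (2,2) g=2 f=7, (3,0) g=1 f=9, (3,2) g=1 f=7]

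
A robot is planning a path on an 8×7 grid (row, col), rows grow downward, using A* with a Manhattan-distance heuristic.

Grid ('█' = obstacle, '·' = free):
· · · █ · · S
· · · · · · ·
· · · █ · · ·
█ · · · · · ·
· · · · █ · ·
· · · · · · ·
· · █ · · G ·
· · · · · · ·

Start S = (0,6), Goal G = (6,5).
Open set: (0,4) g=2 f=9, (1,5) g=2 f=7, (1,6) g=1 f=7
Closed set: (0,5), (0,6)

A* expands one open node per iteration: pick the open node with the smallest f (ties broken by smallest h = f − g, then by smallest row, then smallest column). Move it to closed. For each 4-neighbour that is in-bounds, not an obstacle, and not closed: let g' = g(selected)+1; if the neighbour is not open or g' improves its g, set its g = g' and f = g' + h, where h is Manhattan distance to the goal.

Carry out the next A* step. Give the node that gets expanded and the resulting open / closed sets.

expanded=(1,5); open=[(0,4) g=2 f=9, (1,4) g=3 f=9, (1,6) g=1 f=7, (2,5) g=3 f=7]; closed=[(0,5), (0,6), (1,5)]

step 1: expand (1,5) (f=7, h=5) → closed; open now [(0,4) g=2 f=9, (1,4) g=3 f=9, (1,6) g=1 f=7, (2,5) g=3 f=7]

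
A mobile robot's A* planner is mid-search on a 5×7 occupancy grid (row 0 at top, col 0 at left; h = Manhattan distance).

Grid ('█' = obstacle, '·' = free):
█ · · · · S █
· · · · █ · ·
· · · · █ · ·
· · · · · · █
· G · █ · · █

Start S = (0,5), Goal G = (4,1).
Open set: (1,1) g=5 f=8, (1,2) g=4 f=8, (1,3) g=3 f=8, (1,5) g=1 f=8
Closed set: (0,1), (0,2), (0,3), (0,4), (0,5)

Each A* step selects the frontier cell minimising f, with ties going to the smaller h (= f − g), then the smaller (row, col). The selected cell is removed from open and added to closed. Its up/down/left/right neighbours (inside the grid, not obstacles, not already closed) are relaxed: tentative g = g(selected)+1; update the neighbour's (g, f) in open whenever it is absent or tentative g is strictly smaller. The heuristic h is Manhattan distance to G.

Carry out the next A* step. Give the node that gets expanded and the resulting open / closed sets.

expanded=(1,1); open=[(1,0) g=6 f=10, (1,2) g=4 f=8, (1,3) g=3 f=8, (1,5) g=1 f=8, (2,1) g=6 f=8]; closed=[(0,1), (0,2), (0,3), (0,4), (0,5), (1,1)]

step 1: expand (1,1) (f=8, h=3) → closed; open now [(1,0) g=6 f=10, (1,2) g=4 f=8, (1,3) g=3 f=8, (1,5) g=1 f=8, (2,1) g=6 f=8]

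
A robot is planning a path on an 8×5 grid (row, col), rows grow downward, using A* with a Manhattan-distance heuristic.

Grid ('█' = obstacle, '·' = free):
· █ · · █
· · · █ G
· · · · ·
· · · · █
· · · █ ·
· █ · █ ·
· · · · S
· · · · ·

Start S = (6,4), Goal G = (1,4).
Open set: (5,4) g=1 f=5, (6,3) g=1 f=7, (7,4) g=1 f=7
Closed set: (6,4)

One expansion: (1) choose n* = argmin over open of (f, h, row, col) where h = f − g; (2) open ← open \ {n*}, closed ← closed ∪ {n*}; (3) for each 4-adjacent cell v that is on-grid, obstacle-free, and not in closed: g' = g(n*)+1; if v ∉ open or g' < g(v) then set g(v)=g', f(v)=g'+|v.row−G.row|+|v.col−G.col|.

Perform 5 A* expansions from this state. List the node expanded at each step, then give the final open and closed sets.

order=[(5,4) → (4,4) → (6,3) → (7,4) → (6,2)]; open=[(5,2) g=3 f=9, (6,1) g=3 f=11, (7,2) g=3 f=11, (7,3) g=2 f=9]; closed=[(4,4), (5,4), (6,2), (6,3), (6,4), (7,4)]

step 1: expand (5,4) (f=5, h=4) → closed; open now [(4,4) g=2 f=5, (6,3) g=1 f=7, (7,4) g=1 f=7]
step 2: expand (4,4) (f=5, h=3) → closed; open now [(6,3) g=1 f=7, (7,4) g=1 f=7]
step 3: expand (6,3) (f=7, h=6) → closed; open now [(6,2) g=2 f=9, (7,3) g=2 f=9, (7,4) g=1 f=7]
step 4: expand (7,4) (f=7, h=6) → closed; open now [(6,2) g=2 f=9, (7,3) g=2 f=9]
step 5: expand (6,2) (f=9, h=7) → closed; open now [(5,2) g=3 f=9, (6,1) g=3 f=11, (7,2) g=3 f=11, (7,3) g=2 f=9]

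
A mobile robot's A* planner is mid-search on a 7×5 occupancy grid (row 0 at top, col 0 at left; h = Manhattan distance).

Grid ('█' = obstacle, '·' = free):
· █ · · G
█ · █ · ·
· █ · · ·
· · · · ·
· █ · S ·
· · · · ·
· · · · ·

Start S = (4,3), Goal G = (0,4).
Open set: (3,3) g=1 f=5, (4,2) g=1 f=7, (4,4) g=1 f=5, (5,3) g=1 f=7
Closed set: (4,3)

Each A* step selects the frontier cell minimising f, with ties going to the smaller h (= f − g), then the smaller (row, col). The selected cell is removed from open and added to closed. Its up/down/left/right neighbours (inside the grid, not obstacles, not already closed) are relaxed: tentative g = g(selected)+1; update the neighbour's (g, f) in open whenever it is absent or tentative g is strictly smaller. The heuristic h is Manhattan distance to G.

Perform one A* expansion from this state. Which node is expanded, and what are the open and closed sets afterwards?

step 1: expand (3,3) (f=5, h=4) → closed; open now [(2,3) g=2 f=5, (3,2) g=2 f=7, (3,4) g=2 f=5, (4,2) g=1 f=7, (4,4) g=1 f=5, (5,3) g=1 f=7]

expanded=(3,3); open=[(2,3) g=2 f=5, (3,2) g=2 f=7, (3,4) g=2 f=5, (4,2) g=1 f=7, (4,4) g=1 f=5, (5,3) g=1 f=7]; closed=[(3,3), (4,3)]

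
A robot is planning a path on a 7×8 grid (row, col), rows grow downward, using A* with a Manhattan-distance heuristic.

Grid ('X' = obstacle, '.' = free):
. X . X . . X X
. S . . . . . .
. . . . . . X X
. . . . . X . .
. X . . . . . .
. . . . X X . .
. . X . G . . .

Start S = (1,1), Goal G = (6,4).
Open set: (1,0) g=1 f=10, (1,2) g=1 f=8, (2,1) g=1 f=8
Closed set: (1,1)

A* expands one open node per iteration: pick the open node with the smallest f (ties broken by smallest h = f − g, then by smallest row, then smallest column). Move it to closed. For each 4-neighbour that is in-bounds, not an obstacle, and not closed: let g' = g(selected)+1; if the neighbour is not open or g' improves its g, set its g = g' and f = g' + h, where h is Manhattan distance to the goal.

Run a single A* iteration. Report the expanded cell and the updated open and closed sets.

expanded=(1,2); open=[(0,2) g=2 f=10, (1,0) g=1 f=10, (1,3) g=2 f=8, (2,1) g=1 f=8, (2,2) g=2 f=8]; closed=[(1,1), (1,2)]

step 1: expand (1,2) (f=8, h=7) → closed; open now [(0,2) g=2 f=10, (1,0) g=1 f=10, (1,3) g=2 f=8, (2,1) g=1 f=8, (2,2) g=2 f=8]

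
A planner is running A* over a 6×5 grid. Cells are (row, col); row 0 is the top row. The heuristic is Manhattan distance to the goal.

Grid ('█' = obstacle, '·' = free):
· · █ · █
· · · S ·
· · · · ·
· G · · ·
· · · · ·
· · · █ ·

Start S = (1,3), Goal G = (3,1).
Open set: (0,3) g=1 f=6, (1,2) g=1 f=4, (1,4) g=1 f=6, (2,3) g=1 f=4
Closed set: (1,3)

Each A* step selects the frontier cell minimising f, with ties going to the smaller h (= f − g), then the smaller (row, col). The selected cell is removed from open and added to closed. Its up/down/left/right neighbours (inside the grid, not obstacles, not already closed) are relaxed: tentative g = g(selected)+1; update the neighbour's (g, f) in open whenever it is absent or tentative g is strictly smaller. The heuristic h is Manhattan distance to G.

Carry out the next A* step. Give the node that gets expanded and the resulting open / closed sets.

step 1: expand (1,2) (f=4, h=3) → closed; open now [(0,3) g=1 f=6, (1,1) g=2 f=4, (1,4) g=1 f=6, (2,2) g=2 f=4, (2,3) g=1 f=4]

expanded=(1,2); open=[(0,3) g=1 f=6, (1,1) g=2 f=4, (1,4) g=1 f=6, (2,2) g=2 f=4, (2,3) g=1 f=4]; closed=[(1,2), (1,3)]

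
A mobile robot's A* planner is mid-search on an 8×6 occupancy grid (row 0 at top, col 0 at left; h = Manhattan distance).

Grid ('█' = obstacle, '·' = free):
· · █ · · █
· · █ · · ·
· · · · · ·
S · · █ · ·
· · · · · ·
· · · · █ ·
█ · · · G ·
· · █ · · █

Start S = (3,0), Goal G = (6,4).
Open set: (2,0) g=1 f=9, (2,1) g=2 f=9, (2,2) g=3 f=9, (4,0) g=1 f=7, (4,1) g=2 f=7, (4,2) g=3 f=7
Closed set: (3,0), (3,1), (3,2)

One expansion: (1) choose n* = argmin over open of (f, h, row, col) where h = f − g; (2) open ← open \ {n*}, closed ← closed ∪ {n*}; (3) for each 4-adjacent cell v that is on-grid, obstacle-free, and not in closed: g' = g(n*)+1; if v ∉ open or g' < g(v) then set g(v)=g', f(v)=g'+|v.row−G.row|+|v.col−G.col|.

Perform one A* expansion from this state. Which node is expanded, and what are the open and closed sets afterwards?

step 1: expand (4,2) (f=7, h=4) → closed; open now [(2,0) g=1 f=9, (2,1) g=2 f=9, (2,2) g=3 f=9, (4,0) g=1 f=7, (4,1) g=2 f=7, (4,3) g=4 f=7, (5,2) g=4 f=7]

expanded=(4,2); open=[(2,0) g=1 f=9, (2,1) g=2 f=9, (2,2) g=3 f=9, (4,0) g=1 f=7, (4,1) g=2 f=7, (4,3) g=4 f=7, (5,2) g=4 f=7]; closed=[(3,0), (3,1), (3,2), (4,2)]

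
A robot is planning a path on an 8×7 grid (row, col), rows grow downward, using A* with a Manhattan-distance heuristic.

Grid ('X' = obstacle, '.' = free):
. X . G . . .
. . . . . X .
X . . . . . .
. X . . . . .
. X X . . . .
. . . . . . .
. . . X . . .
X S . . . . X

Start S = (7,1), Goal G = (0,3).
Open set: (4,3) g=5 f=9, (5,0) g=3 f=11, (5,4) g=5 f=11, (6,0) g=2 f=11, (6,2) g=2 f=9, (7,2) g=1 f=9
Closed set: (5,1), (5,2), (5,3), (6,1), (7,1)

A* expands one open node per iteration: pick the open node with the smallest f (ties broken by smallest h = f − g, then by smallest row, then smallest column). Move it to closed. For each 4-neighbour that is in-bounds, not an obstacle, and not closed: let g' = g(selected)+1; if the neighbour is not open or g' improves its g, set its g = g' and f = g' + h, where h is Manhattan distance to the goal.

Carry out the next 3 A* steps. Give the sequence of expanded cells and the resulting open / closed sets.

order=[(4,3) → (3,3) → (2,3)]; open=[(1,3) g=8 f=9, (2,2) g=8 f=11, (2,4) g=8 f=11, (3,2) g=7 f=11, (3,4) g=7 f=11, (4,4) g=6 f=11, (5,0) g=3 f=11, (5,4) g=5 f=11, (6,0) g=2 f=11, (6,2) g=2 f=9, (7,2) g=1 f=9]; closed=[(2,3), (3,3), (4,3), (5,1), (5,2), (5,3), (6,1), (7,1)]

step 1: expand (4,3) (f=9, h=4) → closed; open now [(3,3) g=6 f=9, (4,4) g=6 f=11, (5,0) g=3 f=11, (5,4) g=5 f=11, (6,0) g=2 f=11, (6,2) g=2 f=9, (7,2) g=1 f=9]
step 2: expand (3,3) (f=9, h=3) → closed; open now [(2,3) g=7 f=9, (3,2) g=7 f=11, (3,4) g=7 f=11, (4,4) g=6 f=11, (5,0) g=3 f=11, (5,4) g=5 f=11, (6,0) g=2 f=11, (6,2) g=2 f=9, (7,2) g=1 f=9]
step 3: expand (2,3) (f=9, h=2) → closed; open now [(1,3) g=8 f=9, (2,2) g=8 f=11, (2,4) g=8 f=11, (3,2) g=7 f=11, (3,4) g=7 f=11, (4,4) g=6 f=11, (5,0) g=3 f=11, (5,4) g=5 f=11, (6,0) g=2 f=11, (6,2) g=2 f=9, (7,2) g=1 f=9]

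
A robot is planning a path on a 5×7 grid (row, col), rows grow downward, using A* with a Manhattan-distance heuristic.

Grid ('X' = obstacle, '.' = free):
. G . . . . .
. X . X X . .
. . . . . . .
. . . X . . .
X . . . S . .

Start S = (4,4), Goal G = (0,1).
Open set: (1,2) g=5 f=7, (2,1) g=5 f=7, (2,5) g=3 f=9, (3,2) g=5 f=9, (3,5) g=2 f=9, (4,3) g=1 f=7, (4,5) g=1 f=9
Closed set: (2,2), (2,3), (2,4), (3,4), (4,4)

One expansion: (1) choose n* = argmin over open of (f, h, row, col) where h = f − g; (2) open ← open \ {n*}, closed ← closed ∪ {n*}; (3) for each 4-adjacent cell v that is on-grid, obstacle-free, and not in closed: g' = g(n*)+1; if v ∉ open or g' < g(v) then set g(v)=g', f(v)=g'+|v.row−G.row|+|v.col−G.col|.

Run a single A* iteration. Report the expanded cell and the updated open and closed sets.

expanded=(1,2); open=[(0,2) g=6 f=7, (2,1) g=5 f=7, (2,5) g=3 f=9, (3,2) g=5 f=9, (3,5) g=2 f=9, (4,3) g=1 f=7, (4,5) g=1 f=9]; closed=[(1,2), (2,2), (2,3), (2,4), (3,4), (4,4)]

step 1: expand (1,2) (f=7, h=2) → closed; open now [(0,2) g=6 f=7, (2,1) g=5 f=7, (2,5) g=3 f=9, (3,2) g=5 f=9, (3,5) g=2 f=9, (4,3) g=1 f=7, (4,5) g=1 f=9]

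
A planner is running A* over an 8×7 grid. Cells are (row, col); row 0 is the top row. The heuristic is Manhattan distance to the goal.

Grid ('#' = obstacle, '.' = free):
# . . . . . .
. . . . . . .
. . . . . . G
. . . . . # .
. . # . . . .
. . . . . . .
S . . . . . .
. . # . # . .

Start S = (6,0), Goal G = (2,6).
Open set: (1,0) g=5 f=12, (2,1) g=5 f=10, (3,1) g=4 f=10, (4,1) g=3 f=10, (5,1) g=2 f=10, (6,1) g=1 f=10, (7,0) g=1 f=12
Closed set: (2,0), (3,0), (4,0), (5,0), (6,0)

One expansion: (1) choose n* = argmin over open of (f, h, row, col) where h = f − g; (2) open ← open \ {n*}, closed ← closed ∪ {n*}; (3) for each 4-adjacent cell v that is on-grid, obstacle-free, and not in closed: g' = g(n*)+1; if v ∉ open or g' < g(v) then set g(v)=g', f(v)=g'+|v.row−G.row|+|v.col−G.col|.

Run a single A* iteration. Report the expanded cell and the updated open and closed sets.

step 1: expand (2,1) (f=10, h=5) → closed; open now [(1,0) g=5 f=12, (1,1) g=6 f=12, (2,2) g=6 f=10, (3,1) g=4 f=10, (4,1) g=3 f=10, (5,1) g=2 f=10, (6,1) g=1 f=10, (7,0) g=1 f=12]

expanded=(2,1); open=[(1,0) g=5 f=12, (1,1) g=6 f=12, (2,2) g=6 f=10, (3,1) g=4 f=10, (4,1) g=3 f=10, (5,1) g=2 f=10, (6,1) g=1 f=10, (7,0) g=1 f=12]; closed=[(2,0), (2,1), (3,0), (4,0), (5,0), (6,0)]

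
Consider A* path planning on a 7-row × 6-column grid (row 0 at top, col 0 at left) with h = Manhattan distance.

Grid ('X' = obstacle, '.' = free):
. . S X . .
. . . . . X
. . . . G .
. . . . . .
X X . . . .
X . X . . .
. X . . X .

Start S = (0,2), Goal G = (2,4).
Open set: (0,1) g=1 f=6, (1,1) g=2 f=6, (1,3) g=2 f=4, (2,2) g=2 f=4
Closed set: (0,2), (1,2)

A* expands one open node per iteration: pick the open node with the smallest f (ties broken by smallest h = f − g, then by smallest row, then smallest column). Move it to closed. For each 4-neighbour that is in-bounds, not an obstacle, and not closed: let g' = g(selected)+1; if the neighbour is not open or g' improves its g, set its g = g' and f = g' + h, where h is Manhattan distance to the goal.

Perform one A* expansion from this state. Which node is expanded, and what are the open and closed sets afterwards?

expanded=(1,3); open=[(0,1) g=1 f=6, (1,1) g=2 f=6, (1,4) g=3 f=4, (2,2) g=2 f=4, (2,3) g=3 f=4]; closed=[(0,2), (1,2), (1,3)]

step 1: expand (1,3) (f=4, h=2) → closed; open now [(0,1) g=1 f=6, (1,1) g=2 f=6, (1,4) g=3 f=4, (2,2) g=2 f=4, (2,3) g=3 f=4]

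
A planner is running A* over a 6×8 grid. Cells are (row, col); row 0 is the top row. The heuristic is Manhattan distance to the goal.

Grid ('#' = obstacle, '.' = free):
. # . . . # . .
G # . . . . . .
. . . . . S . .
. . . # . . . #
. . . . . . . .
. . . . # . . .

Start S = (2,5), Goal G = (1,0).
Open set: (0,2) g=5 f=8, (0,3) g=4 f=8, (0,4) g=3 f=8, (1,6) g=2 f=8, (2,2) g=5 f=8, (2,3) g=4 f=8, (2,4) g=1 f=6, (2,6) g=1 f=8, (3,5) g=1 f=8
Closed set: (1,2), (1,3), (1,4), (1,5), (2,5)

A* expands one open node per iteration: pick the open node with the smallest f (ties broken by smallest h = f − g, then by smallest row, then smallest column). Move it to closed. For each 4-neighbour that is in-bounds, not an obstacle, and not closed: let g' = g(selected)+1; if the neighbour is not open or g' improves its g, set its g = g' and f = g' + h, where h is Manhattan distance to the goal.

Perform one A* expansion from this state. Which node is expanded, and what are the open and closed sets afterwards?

step 1: expand (2,4) (f=6, h=5) → closed; open now [(0,2) g=5 f=8, (0,3) g=4 f=8, (0,4) g=3 f=8, (1,6) g=2 f=8, (2,2) g=5 f=8, (2,3) g=2 f=6, (2,6) g=1 f=8, (3,4) g=2 f=8, (3,5) g=1 f=8]

expanded=(2,4); open=[(0,2) g=5 f=8, (0,3) g=4 f=8, (0,4) g=3 f=8, (1,6) g=2 f=8, (2,2) g=5 f=8, (2,3) g=2 f=6, (2,6) g=1 f=8, (3,4) g=2 f=8, (3,5) g=1 f=8]; closed=[(1,2), (1,3), (1,4), (1,5), (2,4), (2,5)]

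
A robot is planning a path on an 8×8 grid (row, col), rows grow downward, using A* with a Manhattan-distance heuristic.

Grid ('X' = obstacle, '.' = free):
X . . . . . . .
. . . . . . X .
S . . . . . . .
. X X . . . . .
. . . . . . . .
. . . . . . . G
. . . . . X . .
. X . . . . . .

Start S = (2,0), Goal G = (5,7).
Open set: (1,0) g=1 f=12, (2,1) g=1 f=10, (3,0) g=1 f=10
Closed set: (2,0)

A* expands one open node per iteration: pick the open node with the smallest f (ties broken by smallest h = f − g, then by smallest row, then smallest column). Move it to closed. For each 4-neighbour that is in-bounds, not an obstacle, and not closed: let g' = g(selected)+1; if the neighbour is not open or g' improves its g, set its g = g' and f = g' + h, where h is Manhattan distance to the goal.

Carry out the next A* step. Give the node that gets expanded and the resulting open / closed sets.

expanded=(2,1); open=[(1,0) g=1 f=12, (1,1) g=2 f=12, (2,2) g=2 f=10, (3,0) g=1 f=10]; closed=[(2,0), (2,1)]

step 1: expand (2,1) (f=10, h=9) → closed; open now [(1,0) g=1 f=12, (1,1) g=2 f=12, (2,2) g=2 f=10, (3,0) g=1 f=10]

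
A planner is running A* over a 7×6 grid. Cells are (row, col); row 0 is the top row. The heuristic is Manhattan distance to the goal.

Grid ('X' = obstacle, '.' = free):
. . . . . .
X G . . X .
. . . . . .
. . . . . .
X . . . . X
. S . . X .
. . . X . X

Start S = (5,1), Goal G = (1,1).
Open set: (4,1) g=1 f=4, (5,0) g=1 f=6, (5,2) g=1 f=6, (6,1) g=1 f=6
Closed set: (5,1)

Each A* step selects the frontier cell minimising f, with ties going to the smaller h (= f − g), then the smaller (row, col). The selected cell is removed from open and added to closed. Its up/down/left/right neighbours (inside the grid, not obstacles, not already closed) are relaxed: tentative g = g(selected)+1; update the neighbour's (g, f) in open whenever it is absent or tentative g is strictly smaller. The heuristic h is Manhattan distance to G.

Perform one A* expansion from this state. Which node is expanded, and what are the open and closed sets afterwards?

expanded=(4,1); open=[(3,1) g=2 f=4, (4,2) g=2 f=6, (5,0) g=1 f=6, (5,2) g=1 f=6, (6,1) g=1 f=6]; closed=[(4,1), (5,1)]

step 1: expand (4,1) (f=4, h=3) → closed; open now [(3,1) g=2 f=4, (4,2) g=2 f=6, (5,0) g=1 f=6, (5,2) g=1 f=6, (6,1) g=1 f=6]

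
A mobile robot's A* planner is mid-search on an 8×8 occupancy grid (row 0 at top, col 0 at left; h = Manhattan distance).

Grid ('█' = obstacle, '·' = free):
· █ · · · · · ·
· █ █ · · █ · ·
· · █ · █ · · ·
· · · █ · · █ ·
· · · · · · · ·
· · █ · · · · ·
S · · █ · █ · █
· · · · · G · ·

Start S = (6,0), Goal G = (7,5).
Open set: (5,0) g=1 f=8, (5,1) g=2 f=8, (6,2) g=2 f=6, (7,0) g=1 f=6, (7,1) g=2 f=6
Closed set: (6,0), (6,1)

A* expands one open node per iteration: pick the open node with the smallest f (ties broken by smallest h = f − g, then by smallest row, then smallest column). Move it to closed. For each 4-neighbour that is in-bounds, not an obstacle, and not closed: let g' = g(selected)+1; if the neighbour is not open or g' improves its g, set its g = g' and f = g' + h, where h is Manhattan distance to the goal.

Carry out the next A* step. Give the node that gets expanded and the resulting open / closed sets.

step 1: expand (6,2) (f=6, h=4) → closed; open now [(5,0) g=1 f=8, (5,1) g=2 f=8, (7,0) g=1 f=6, (7,1) g=2 f=6, (7,2) g=3 f=6]

expanded=(6,2); open=[(5,0) g=1 f=8, (5,1) g=2 f=8, (7,0) g=1 f=6, (7,1) g=2 f=6, (7,2) g=3 f=6]; closed=[(6,0), (6,1), (6,2)]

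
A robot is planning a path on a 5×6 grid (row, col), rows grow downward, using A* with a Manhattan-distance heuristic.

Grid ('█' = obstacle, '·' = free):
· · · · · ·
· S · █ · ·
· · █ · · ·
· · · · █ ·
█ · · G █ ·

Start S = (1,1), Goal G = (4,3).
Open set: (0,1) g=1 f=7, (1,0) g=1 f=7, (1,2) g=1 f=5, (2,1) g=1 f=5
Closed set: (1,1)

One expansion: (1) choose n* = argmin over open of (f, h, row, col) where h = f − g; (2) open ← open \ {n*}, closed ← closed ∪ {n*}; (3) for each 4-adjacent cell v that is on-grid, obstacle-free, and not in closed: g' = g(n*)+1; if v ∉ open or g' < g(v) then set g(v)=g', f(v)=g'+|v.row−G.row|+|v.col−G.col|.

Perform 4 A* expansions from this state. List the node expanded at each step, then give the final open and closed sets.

order=[(1,2) → (2,1) → (3,1) → (3,2)]; open=[(0,1) g=1 f=7, (0,2) g=2 f=7, (1,0) g=1 f=7, (2,0) g=2 f=7, (3,0) g=3 f=7, (3,3) g=4 f=5, (4,1) g=3 f=5, (4,2) g=4 f=5]; closed=[(1,1), (1,2), (2,1), (3,1), (3,2)]

step 1: expand (1,2) (f=5, h=4) → closed; open now [(0,1) g=1 f=7, (0,2) g=2 f=7, (1,0) g=1 f=7, (2,1) g=1 f=5]
step 2: expand (2,1) (f=5, h=4) → closed; open now [(0,1) g=1 f=7, (0,2) g=2 f=7, (1,0) g=1 f=7, (2,0) g=2 f=7, (3,1) g=2 f=5]
step 3: expand (3,1) (f=5, h=3) → closed; open now [(0,1) g=1 f=7, (0,2) g=2 f=7, (1,0) g=1 f=7, (2,0) g=2 f=7, (3,0) g=3 f=7, (3,2) g=3 f=5, (4,1) g=3 f=5]
step 4: expand (3,2) (f=5, h=2) → closed; open now [(0,1) g=1 f=7, (0,2) g=2 f=7, (1,0) g=1 f=7, (2,0) g=2 f=7, (3,0) g=3 f=7, (3,3) g=4 f=5, (4,1) g=3 f=5, (4,2) g=4 f=5]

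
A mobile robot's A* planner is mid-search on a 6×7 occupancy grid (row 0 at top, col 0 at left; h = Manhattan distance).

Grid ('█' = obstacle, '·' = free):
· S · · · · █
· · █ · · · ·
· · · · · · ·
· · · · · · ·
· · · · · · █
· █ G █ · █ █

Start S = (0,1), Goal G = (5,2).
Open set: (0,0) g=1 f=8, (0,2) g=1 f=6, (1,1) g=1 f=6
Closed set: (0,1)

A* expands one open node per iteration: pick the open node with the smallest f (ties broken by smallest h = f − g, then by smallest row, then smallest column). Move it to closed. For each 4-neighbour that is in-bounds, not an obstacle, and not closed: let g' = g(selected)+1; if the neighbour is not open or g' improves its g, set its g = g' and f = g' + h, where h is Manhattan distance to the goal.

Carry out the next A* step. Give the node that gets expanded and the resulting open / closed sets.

expanded=(0,2); open=[(0,0) g=1 f=8, (0,3) g=2 f=8, (1,1) g=1 f=6]; closed=[(0,1), (0,2)]

step 1: expand (0,2) (f=6, h=5) → closed; open now [(0,0) g=1 f=8, (0,3) g=2 f=8, (1,1) g=1 f=6]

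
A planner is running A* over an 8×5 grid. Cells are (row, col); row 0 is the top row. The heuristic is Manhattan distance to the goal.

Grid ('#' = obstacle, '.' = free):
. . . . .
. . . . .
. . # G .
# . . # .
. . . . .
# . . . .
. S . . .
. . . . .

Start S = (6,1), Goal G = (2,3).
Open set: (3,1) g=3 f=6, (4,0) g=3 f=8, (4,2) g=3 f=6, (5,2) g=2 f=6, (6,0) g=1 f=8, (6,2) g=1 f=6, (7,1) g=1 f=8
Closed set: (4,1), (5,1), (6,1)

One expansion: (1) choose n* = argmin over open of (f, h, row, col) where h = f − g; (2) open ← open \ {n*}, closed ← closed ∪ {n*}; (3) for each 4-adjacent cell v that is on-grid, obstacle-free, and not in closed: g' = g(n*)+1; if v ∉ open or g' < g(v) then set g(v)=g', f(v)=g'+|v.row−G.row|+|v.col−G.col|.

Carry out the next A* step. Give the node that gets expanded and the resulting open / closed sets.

step 1: expand (3,1) (f=6, h=3) → closed; open now [(2,1) g=4 f=6, (3,2) g=4 f=6, (4,0) g=3 f=8, (4,2) g=3 f=6, (5,2) g=2 f=6, (6,0) g=1 f=8, (6,2) g=1 f=6, (7,1) g=1 f=8]

expanded=(3,1); open=[(2,1) g=4 f=6, (3,2) g=4 f=6, (4,0) g=3 f=8, (4,2) g=3 f=6, (5,2) g=2 f=6, (6,0) g=1 f=8, (6,2) g=1 f=6, (7,1) g=1 f=8]; closed=[(3,1), (4,1), (5,1), (6,1)]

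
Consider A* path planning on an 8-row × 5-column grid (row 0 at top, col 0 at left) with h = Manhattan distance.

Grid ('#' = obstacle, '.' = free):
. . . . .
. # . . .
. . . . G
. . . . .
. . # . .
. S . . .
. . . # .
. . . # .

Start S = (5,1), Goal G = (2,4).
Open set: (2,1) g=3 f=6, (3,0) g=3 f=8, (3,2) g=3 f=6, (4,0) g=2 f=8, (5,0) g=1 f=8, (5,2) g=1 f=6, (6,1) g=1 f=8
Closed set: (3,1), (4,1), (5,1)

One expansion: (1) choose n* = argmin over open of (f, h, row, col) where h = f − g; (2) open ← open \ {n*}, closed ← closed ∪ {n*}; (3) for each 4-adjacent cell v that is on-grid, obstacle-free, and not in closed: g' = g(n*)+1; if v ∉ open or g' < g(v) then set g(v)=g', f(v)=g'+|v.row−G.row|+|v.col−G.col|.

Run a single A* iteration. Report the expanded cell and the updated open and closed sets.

expanded=(2,1); open=[(2,0) g=4 f=8, (2,2) g=4 f=6, (3,0) g=3 f=8, (3,2) g=3 f=6, (4,0) g=2 f=8, (5,0) g=1 f=8, (5,2) g=1 f=6, (6,1) g=1 f=8]; closed=[(2,1), (3,1), (4,1), (5,1)]

step 1: expand (2,1) (f=6, h=3) → closed; open now [(2,0) g=4 f=8, (2,2) g=4 f=6, (3,0) g=3 f=8, (3,2) g=3 f=6, (4,0) g=2 f=8, (5,0) g=1 f=8, (5,2) g=1 f=6, (6,1) g=1 f=8]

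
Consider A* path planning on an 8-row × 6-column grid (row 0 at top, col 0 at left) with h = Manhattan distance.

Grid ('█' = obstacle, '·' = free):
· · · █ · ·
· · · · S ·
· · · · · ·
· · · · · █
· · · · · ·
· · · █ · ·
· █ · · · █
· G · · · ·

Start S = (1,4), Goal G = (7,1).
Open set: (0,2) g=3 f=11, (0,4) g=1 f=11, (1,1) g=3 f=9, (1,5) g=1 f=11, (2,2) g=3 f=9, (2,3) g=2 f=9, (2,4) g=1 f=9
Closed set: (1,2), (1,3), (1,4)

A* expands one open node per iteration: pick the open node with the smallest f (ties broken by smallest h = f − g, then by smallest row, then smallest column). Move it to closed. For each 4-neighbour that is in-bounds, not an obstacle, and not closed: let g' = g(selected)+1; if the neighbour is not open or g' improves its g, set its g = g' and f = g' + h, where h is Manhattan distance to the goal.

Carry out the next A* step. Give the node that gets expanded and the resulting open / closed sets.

expanded=(1,1); open=[(0,1) g=4 f=11, (0,2) g=3 f=11, (0,4) g=1 f=11, (1,0) g=4 f=11, (1,5) g=1 f=11, (2,1) g=4 f=9, (2,2) g=3 f=9, (2,3) g=2 f=9, (2,4) g=1 f=9]; closed=[(1,1), (1,2), (1,3), (1,4)]

step 1: expand (1,1) (f=9, h=6) → closed; open now [(0,1) g=4 f=11, (0,2) g=3 f=11, (0,4) g=1 f=11, (1,0) g=4 f=11, (1,5) g=1 f=11, (2,1) g=4 f=9, (2,2) g=3 f=9, (2,3) g=2 f=9, (2,4) g=1 f=9]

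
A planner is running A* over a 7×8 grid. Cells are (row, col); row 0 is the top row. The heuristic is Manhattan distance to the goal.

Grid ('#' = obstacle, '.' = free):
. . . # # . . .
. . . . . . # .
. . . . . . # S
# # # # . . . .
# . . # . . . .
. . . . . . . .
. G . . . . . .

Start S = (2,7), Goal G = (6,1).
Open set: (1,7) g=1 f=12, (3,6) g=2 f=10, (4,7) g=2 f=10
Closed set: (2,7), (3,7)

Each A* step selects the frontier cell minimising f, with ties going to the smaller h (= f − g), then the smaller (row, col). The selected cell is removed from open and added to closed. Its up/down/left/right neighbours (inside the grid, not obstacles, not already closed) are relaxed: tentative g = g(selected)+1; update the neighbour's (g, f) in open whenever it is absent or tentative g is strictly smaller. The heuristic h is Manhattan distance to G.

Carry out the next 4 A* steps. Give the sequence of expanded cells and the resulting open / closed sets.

order=[(3,6) → (3,5) → (3,4) → (4,4)]; open=[(1,7) g=1 f=12, (2,4) g=5 f=12, (2,5) g=4 f=12, (4,5) g=4 f=10, (4,6) g=3 f=10, (4,7) g=2 f=10, (5,4) g=6 f=10]; closed=[(2,7), (3,4), (3,5), (3,6), (3,7), (4,4)]

step 1: expand (3,6) (f=10, h=8) → closed; open now [(1,7) g=1 f=12, (3,5) g=3 f=10, (4,6) g=3 f=10, (4,7) g=2 f=10]
step 2: expand (3,5) (f=10, h=7) → closed; open now [(1,7) g=1 f=12, (2,5) g=4 f=12, (3,4) g=4 f=10, (4,5) g=4 f=10, (4,6) g=3 f=10, (4,7) g=2 f=10]
step 3: expand (3,4) (f=10, h=6) → closed; open now [(1,7) g=1 f=12, (2,4) g=5 f=12, (2,5) g=4 f=12, (4,4) g=5 f=10, (4,5) g=4 f=10, (4,6) g=3 f=10, (4,7) g=2 f=10]
step 4: expand (4,4) (f=10, h=5) → closed; open now [(1,7) g=1 f=12, (2,4) g=5 f=12, (2,5) g=4 f=12, (4,5) g=4 f=10, (4,6) g=3 f=10, (4,7) g=2 f=10, (5,4) g=6 f=10]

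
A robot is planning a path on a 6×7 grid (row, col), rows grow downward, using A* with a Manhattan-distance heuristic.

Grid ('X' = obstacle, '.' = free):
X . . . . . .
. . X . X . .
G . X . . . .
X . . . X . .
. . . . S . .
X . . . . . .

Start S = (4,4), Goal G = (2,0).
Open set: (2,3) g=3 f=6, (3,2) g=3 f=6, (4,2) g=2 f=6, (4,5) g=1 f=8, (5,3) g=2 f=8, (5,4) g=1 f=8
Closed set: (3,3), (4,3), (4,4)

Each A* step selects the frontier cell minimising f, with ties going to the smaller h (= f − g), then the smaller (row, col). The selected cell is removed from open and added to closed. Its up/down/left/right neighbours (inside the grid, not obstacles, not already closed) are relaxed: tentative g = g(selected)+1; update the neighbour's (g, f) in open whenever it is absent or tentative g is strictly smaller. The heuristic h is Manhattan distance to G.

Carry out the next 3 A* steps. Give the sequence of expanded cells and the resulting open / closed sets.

order=[(2,3) → (3,2) → (3,1)]; open=[(1,3) g=4 f=8, (2,1) g=5 f=6, (2,4) g=4 f=8, (4,1) g=5 f=8, (4,2) g=2 f=6, (4,5) g=1 f=8, (5,3) g=2 f=8, (5,4) g=1 f=8]; closed=[(2,3), (3,1), (3,2), (3,3), (4,3), (4,4)]

step 1: expand (2,3) (f=6, h=3) → closed; open now [(1,3) g=4 f=8, (2,4) g=4 f=8, (3,2) g=3 f=6, (4,2) g=2 f=6, (4,5) g=1 f=8, (5,3) g=2 f=8, (5,4) g=1 f=8]
step 2: expand (3,2) (f=6, h=3) → closed; open now [(1,3) g=4 f=8, (2,4) g=4 f=8, (3,1) g=4 f=6, (4,2) g=2 f=6, (4,5) g=1 f=8, (5,3) g=2 f=8, (5,4) g=1 f=8]
step 3: expand (3,1) (f=6, h=2) → closed; open now [(1,3) g=4 f=8, (2,1) g=5 f=6, (2,4) g=4 f=8, (4,1) g=5 f=8, (4,2) g=2 f=6, (4,5) g=1 f=8, (5,3) g=2 f=8, (5,4) g=1 f=8]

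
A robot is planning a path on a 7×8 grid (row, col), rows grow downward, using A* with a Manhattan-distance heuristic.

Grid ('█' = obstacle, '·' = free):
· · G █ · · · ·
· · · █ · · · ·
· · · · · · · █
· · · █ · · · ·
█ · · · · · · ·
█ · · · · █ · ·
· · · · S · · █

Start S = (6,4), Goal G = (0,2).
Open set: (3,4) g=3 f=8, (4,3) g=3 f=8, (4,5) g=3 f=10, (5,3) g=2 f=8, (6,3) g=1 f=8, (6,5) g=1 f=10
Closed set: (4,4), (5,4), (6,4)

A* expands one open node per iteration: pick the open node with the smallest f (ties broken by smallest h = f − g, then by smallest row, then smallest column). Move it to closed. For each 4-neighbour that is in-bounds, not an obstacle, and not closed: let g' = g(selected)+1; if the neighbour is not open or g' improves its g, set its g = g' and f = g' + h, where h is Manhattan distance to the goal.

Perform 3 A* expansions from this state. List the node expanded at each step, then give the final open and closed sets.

order=[(3,4) → (2,4) → (1,4)]; open=[(0,4) g=6 f=8, (1,5) g=6 f=10, (2,3) g=5 f=8, (2,5) g=5 f=10, (3,5) g=4 f=10, (4,3) g=3 f=8, (4,5) g=3 f=10, (5,3) g=2 f=8, (6,3) g=1 f=8, (6,5) g=1 f=10]; closed=[(1,4), (2,4), (3,4), (4,4), (5,4), (6,4)]

step 1: expand (3,4) (f=8, h=5) → closed; open now [(2,4) g=4 f=8, (3,5) g=4 f=10, (4,3) g=3 f=8, (4,5) g=3 f=10, (5,3) g=2 f=8, (6,3) g=1 f=8, (6,5) g=1 f=10]
step 2: expand (2,4) (f=8, h=4) → closed; open now [(1,4) g=5 f=8, (2,3) g=5 f=8, (2,5) g=5 f=10, (3,5) g=4 f=10, (4,3) g=3 f=8, (4,5) g=3 f=10, (5,3) g=2 f=8, (6,3) g=1 f=8, (6,5) g=1 f=10]
step 3: expand (1,4) (f=8, h=3) → closed; open now [(0,4) g=6 f=8, (1,5) g=6 f=10, (2,3) g=5 f=8, (2,5) g=5 f=10, (3,5) g=4 f=10, (4,3) g=3 f=8, (4,5) g=3 f=10, (5,3) g=2 f=8, (6,3) g=1 f=8, (6,5) g=1 f=10]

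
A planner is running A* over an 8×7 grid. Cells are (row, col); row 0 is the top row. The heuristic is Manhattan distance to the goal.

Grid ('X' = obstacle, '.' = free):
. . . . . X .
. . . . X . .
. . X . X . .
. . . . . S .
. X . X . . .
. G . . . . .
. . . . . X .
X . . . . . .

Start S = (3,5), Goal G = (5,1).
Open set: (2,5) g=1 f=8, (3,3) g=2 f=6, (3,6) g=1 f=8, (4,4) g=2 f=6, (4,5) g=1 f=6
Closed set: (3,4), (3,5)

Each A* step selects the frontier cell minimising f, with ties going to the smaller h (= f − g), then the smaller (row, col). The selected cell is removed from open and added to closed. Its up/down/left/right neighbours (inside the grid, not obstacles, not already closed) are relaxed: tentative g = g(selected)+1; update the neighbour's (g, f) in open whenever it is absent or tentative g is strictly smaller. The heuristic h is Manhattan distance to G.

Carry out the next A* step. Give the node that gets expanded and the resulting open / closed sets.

expanded=(3,3); open=[(2,3) g=3 f=8, (2,5) g=1 f=8, (3,2) g=3 f=6, (3,6) g=1 f=8, (4,4) g=2 f=6, (4,5) g=1 f=6]; closed=[(3,3), (3,4), (3,5)]

step 1: expand (3,3) (f=6, h=4) → closed; open now [(2,3) g=3 f=8, (2,5) g=1 f=8, (3,2) g=3 f=6, (3,6) g=1 f=8, (4,4) g=2 f=6, (4,5) g=1 f=6]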